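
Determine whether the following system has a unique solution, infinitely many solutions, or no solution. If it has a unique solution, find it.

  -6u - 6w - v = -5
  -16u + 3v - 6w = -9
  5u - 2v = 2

infinitely many solutions

Row-reduce:
R1 ← R1 / (-6).
R2 ← R2 + 16·R1.
R3 ← R3 − 5·R1.
R2 ← R2 / (17/3).
R1 ← R1 − 1/6·R2.
R3 ← R3 + 17/6·R2.
Rank is 2 with 3 unknowns, leaving w free.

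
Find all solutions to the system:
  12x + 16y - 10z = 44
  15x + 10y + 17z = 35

Row-reduce:
R1 ← R1 / (12).
R2 ← R2 − 15·R1.
R2 ← R2 / (-10).
R1 ← R1 − 4/3·R2.
Rank is 2 with 3 unknowns, leaving z free.

infinitely many solutions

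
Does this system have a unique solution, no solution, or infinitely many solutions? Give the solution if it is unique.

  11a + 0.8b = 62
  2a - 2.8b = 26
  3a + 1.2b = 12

a = 6, b = -5

Row-reduce the augmented matrix:
R1 ← R1 / (11).
R2 ← R2 − 2·R1.
R3 ← R3 − 3·R1.
R2 ← R2 / (-162/55).
R1 ← R1 − 4/55·R2.
R3 ← R3 − 54/55·R2.
R3 reduces to 0 = 0, so the extra equation is consistent.
Reading off the reduced rows gives a = 6, b = -5.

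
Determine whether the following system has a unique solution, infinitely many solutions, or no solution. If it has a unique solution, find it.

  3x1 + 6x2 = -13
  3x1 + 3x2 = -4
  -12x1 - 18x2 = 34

Row-reduce the augmented matrix:
R1 ← R1 / (3).
R2 ← R2 − 3·R1.
R3 ← R3 + 12·R1.
R2 ← R2 / (-3).
R1 ← R1 − 2·R2.
R3 ← R3 − 6·R2.
R3 reduces to 0 = 0, so the extra equation is consistent.
Reading off the reduced rows gives x1 = 5/3, x2 = -3.

x1 = 5/3, x2 = -3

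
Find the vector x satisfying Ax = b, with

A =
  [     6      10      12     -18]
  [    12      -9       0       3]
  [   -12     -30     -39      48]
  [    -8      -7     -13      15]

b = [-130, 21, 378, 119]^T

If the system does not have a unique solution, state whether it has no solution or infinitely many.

infinitely many solutions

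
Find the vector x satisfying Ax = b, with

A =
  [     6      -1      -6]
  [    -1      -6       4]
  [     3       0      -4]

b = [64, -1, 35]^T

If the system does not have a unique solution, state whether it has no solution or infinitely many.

x_1 = 5, x_2 = -4, x_3 = -5

Row-reduce the augmented matrix:
R1 ← R1 / (6).
R2 ← R2 + 1·R1.
R3 ← R3 − 3·R1.
R2 ← R2 / (-37/6).
R1 ← R1 + 1/6·R2.
R3 ← R3 − 1/2·R2.
R3 ← R3 / (-28/37).
R1 ← R1 + 40/37·R3.
R2 ← R2 + 18/37·R3.
Reading off the reduced rows gives x_1 = 5, x_2 = -4, x_3 = -5.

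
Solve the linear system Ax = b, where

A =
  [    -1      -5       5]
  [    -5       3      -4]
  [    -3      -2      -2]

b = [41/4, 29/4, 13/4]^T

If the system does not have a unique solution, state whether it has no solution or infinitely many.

Row-reduce the augmented matrix:
R1 ← R1 / (-1).
R2 ← R2 + 5·R1.
R3 ← R3 + 3·R1.
R2 ← R2 / (28).
R1 ← R1 − 5·R2.
R3 ← R3 − 13·R2.
R3 ← R3 / (-99/28).
R1 ← R1 − 5/28·R3.
R2 ← R2 + 29/28·R3.
Reading off the reduced rows gives x_1 = -11/4, x_2 = 1/2, x_3 = 2.

x_1 = -11/4, x_2 = 1/2, x_3 = 2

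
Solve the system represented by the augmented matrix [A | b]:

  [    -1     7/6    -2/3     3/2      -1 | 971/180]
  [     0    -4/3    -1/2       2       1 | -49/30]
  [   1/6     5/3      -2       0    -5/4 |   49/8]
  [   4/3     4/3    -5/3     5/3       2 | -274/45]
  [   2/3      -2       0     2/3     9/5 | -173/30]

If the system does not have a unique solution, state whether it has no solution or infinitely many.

x_1 = -7/4, x_2 = -2/5, x_3 = -5/3, x_4 = 0, x_5 = -3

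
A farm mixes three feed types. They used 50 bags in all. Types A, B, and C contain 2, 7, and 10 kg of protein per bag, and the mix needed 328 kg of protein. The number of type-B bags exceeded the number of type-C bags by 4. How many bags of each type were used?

Let a = type-A bags, b = type-B bags, c = type-C bags.
  a + b + c = 50
  10c + 2a + 7b = 328
  b - c = 4
Row-reduce the augmented matrix:
R2 ← R2 − 2·R1.
R2 ← R2 / (5).
R1 ← R1 − 1·R2.
R3 ← R3 − 1·R2.
R3 ← R3 / (-13/5).
R1 ← R1 + 3/5·R3.
R2 ← R2 − 8/5·R3.
Reading off the reduced rows gives a = 14, b = 20, c = 16.

type-A bags: 14, type-B bags: 20, type-C bags: 16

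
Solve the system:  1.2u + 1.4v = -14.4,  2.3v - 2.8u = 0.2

u = -5, v = -6

Row-reduce the augmented matrix:
R1 ← R1 / (6/5).
R2 ← R2 + 14/5·R1.
R2 ← R2 / (167/30).
R1 ← R1 − 7/6·R2.
Reading off the reduced rows gives u = -5, v = -6.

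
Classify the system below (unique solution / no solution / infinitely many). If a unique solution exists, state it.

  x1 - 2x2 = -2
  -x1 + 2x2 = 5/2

no solution

Row-reduce:
R2 ← R2 + 1·R1.
Row 2 reduces to 0 = 1/2, a contradiction. The system is inconsistent.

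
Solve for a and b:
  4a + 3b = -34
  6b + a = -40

a = -4, b = -6

From equation 2: a = -40 − 6·b.
Substitute into equation 1 and solve: b = -6.
Then a = -4.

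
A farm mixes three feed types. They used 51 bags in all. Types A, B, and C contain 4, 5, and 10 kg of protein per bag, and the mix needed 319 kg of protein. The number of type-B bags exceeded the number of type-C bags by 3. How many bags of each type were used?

type-A bags: 16, type-B bags: 19, type-C bags: 16

Let a = type-A bags, b = type-B bags, c = type-C bags.
  a + b + c = 51
  4a + 5b + 10c = 319
  b - c = 3
Row-reduce the augmented matrix:
R2 ← R2 − 4·R1.
R1 ← R1 − 1·R2.
R3 ← R3 − 1·R2.
R3 ← R3 / (-7).
R1 ← R1 + 5·R3.
R2 ← R2 − 6·R3.
Reading off the reduced rows gives a = 16, b = 19, c = 16.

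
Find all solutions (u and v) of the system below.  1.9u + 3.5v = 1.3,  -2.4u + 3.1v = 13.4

u = -3, v = 2

Row-reduce the augmented matrix:
R1 ← R1 / (19/10).
R2 ← R2 + 12/5·R1.
R2 ← R2 / (1429/190).
R1 ← R1 − 35/19·R2.
Reading off the reduced rows gives u = -3, v = 2.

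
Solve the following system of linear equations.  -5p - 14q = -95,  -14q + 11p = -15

p = 5, q = 5

Row-reduce the augmented matrix:
R1 ← R1 / (-5).
R2 ← R2 − 11·R1.
R2 ← R2 / (-224/5).
R1 ← R1 − 14/5·R2.
Reading off the reduced rows gives p = 5, q = 5.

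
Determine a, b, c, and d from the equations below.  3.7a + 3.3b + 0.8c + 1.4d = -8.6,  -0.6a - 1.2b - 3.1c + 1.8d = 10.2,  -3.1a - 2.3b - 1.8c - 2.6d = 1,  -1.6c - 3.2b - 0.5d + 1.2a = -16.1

Row-reduce the augmented matrix:
R1 ← R1 / (37/10).
R2 ← R2 + 3/5·R1.
R3 ← R3 + 31/10·R1.
R4 ← R4 − 6/5·R1.
R2 ← R2 / (-123/185).
R1 ← R1 − 33/37·R2.
R3 ← R3 − 86/185·R2.
R4 ← R4 + 158/37·R2.
R3 ← R3 / (-1972/615).
R1 ← R1 + 309/82·R3.
R2 ← R2 − 1099/246·R3.
R4 ← R4 − 10589/615·R3.
R4 ← R4 / (-34573/2465).
R1 ← R1 − 6131/1972·R4.
R2 ← R2 + 6039/1972·R4.
R3 ← R3 − 3/986·R4.
Reading off the reduced rows gives a = -6, b = 2, c = 0, d = 5.

a = -6, b = 2, c = 0, d = 5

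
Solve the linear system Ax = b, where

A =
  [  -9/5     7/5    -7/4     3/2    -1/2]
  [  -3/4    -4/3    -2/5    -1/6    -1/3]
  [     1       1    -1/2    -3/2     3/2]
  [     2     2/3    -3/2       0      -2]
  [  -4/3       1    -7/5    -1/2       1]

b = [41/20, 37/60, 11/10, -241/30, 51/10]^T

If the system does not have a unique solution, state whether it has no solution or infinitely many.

Row-reduce the augmented matrix:
R1 ← R1 / (-9/5).
R2 ← R2 + 3/4·R1.
R3 ← R3 − 1·R1.
R4 ← R4 − 2·R1.
R5 ← R5 + 4/3·R1.
R2 ← R2 / (-23/12).
R1 ← R1 + 7/9·R2.
R3 ← R3 − 16/9·R2.
R4 ← R4 − 20/9·R2.
R5 ← R5 + 1/27·R2.
R3 ← R3 / (-4831/4140).
R1 ← R1 − 868/1035·R3.
R2 ← R2 + 79/460·R3.
R4 ← R4 + 634/207·R3.
R5 ← R5 + 1367/12420·R3.
R4 ← R4 / (64145/14493).
R1 ← R1 + 7338/4831·R4.
R2 ← R2 − 5983/9662·R4.
R3 ← R3 − 5800/4831·R4.
R5 ← R5 + 7071/4831·R4.
R5 ← R5 / (-225101/384870).
R1 ← R1 + 51298/64145·R5.
R2 ← R2 − 44034/64145·R5.
R3 ← R3 − 7340/12829·R5.
R4 ← R4 + 81221/64145·R5.
Reading off the reduced rows gives x_1 = -3, x_2 = 1, x_3 = 1, x_4 = -9/5, x_5 = 3/5.

x_1 = -3, x_2 = 1, x_3 = 1, x_4 = -9/5, x_5 = 3/5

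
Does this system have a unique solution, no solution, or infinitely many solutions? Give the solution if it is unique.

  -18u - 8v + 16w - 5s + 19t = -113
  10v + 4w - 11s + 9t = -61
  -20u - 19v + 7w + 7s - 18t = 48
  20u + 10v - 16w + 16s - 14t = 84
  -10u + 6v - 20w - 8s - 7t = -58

u = 5, v = -4, w = 1, s = -1, t = -4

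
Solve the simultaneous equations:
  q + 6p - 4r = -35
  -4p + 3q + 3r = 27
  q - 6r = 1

Row-reduce the augmented matrix:
R1 ← R1 / (6).
R2 ← R2 + 4·R1.
R2 ← R2 / (11/3).
R1 ← R1 − 1/6·R2.
R3 ← R3 − 1·R2.
R3 ← R3 / (-67/11).
R1 ← R1 + 15/22·R3.
R2 ← R2 − 1/11·R3.
Reading off the reduced rows gives p = -6, q = 1, r = 0.

p = -6, q = 1, r = 0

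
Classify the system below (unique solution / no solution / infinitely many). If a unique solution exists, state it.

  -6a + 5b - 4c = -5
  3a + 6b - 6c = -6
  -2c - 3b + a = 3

Row-reduce the augmented matrix:
R1 ← R1 / (-6).
R2 ← R2 − 3·R1.
R3 ← R3 − 1·R1.
R2 ← R2 / (17/2).
R1 ← R1 + 5/6·R2.
R3 ← R3 + 13/6·R2.
R3 ← R3 / (-80/17).
R1 ← R1 + 2/17·R3.
R2 ← R2 + 16/17·R3.
Reading off the reduced rows gives a = 0, b = -1, c = 0.

a = 0, b = -1, c = 0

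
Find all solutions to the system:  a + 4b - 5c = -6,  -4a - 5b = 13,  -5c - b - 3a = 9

no solution

Row-reduce:
R2 ← R2 + 4·R1.
R3 ← R3 + 3·R1.
R2 ← R2 / (11).
R1 ← R1 − 4·R2.
R3 ← R3 − 11·R2.
Row 3 reduces to 0 = 2, a contradiction. The system is inconsistent.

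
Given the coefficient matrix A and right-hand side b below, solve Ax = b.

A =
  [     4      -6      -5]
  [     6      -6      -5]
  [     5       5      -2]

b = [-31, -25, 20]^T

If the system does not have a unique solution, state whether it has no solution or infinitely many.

Row-reduce the augmented matrix:
R1 ← R1 / (4).
R2 ← R2 − 6·R1.
R3 ← R3 − 5·R1.
R2 ← R2 / (3).
R1 ← R1 + 3/2·R2.
R3 ← R3 − 25/2·R2.
R3 ← R3 / (-37/6).
R2 ← R2 − 5/6·R3.
Reading off the reduced rows gives x_1 = 3, x_2 = 3, x_3 = 5.

x_1 = 3, x_2 = 3, x_3 = 5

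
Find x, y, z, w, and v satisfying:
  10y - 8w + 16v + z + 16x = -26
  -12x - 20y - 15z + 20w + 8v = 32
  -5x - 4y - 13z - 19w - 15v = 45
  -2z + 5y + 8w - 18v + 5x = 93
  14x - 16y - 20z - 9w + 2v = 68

x = 2, y = 1, z = -4, w = 2, v = -3

Row-reduce the augmented matrix:
R1 ← R1 / (16).
R2 ← R2 + 12·R1.
R3 ← R3 + 5·R1.
R4 ← R4 − 5·R1.
R5 ← R5 − 14·R1.
R2 ← R2 / (-25/2).
R1 ← R1 − 5/8·R2.
R3 ← R3 + 7/8·R2.
R4 ← R4 − 15/8·R2.
R5 ← R5 + 99/4·R2.
R3 ← R3 / (-1169/100).
R1 ← R1 + 13/20·R3.
R2 ← R2 − 57/50·R3.
R4 ← R4 + 89/20·R3.
R5 ← R5 − 367/50·R3.
R4 ← R4 / (24733/1169).
R1 ← R1 − 1695/1169·R4.
R2 ← R2 + 3872/1169·R4.
R3 ← R3 − 2248/1169·R4.
R5 ← R5 + 51243/1169·R4.
R5 ← R5 / (-2255745/24733).
R1 ← R1 − 91688/24733·R5.
R2 ← R2 + 127706/24733·R5.
R3 ← R3 − 59324/24733·R5.
R4 ← R4 + 18307/24733·R5.
Reading off the reduced rows gives x = 2, y = 1, z = -4, w = 2, v = -3.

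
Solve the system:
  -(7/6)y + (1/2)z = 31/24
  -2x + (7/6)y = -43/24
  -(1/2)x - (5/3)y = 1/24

x = 3/4, y = -1/4, z = 2

Row-reduce the augmented matrix:
Swap R1 and R2.
R1 ← R1 / (-2).
R3 ← R3 + 1/2·R1.
R2 ← R2 / (-7/6).
R1 ← R1 + 7/12·R2.
R3 ← R3 + 47/24·R2.
R3 ← R3 / (-47/56).
R1 ← R1 + 1/4·R3.
R2 ← R2 + 3/7·R3.
Reading off the reduced rows gives x = 3/4, y = -1/4, z = 2.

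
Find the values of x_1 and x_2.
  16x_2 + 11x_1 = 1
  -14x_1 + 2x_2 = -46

x_1 = 3, x_2 = -2

Row-reduce the augmented matrix:
R1 ← R1 / (11).
R2 ← R2 + 14·R1.
R2 ← R2 / (246/11).
R1 ← R1 − 16/11·R2.
Reading off the reduced rows gives x_1 = 3, x_2 = -2.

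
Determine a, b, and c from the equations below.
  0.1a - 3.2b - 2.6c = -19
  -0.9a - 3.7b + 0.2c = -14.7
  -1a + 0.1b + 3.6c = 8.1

a = -4, b = 5, c = 1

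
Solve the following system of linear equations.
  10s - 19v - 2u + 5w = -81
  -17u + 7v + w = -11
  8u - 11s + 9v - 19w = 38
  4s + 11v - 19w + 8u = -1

u = 2, v = 3, w = 2, s = -3

Row-reduce the augmented matrix:
R1 ← R1 / (-2).
R2 ← R2 + 17·R1.
R3 ← R3 − 8·R1.
R4 ← R4 − 8·R1.
R2 ← R2 / (337/2).
R1 ← R1 − 19/2·R2.
R3 ← R3 + 67·R2.
R4 ← R4 + 65·R2.
R3 ← R3 / (-5224/337).
R1 ← R1 + 54/337·R3.
R2 ← R2 + 83/337·R3.
R4 ← R4 + 5058/337·R3.
R4 ← R4 / (41417/2612).
R1 ← R1 + 413/2612·R4.
R2 ← R2 + 2237/5224·R4.
R3 ← R3 − 1617/5224·R4.
Reading off the reduced rows gives u = 2, v = 3, w = 2, s = -3.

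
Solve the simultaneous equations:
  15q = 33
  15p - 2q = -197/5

p = -7/3, q = 11/5

Row-reduce the augmented matrix:
Swap R1 and R2.
R1 ← R1 / (15).
R2 ← R2 / (15).
R1 ← R1 + 2/15·R2.
Reading off the reduced rows gives p = -7/3, q = 11/5.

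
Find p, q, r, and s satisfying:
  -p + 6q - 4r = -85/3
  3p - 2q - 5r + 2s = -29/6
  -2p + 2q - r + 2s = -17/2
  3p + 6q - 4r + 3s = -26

p = 1/3, q = -3, r = 5/2, s = 1/3

Row-reduce the augmented matrix:
R1 ← R1 / (-1).
R2 ← R2 − 3·R1.
R3 ← R3 + 2·R1.
R4 ← R4 − 3·R1.
R2 ← R2 / (16).
R1 ← R1 + 6·R2.
R3 ← R3 + 10·R2.
R4 ← R4 − 24·R2.
R3 ← R3 / (-29/8).
R1 ← R1 + 19/8·R3.
R2 ← R2 + 17/16·R3.
R4 ← R4 − 19/2·R3.
R4 ← R4 / (247/29).
R1 ← R1 + 40/29·R4.
R2 ← R2 + 24/29·R4.
R3 ← R3 + 26/29·R4.
Reading off the reduced rows gives p = 1/3, q = -3, r = 5/2, s = 1/3.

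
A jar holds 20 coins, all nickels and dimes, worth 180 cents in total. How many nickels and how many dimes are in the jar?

nickels: 4, dimes: 16

Let n = nickels, d = dimes.
  n + d = 20
  10d + 5n = 180
From equation 1: n = 20 − d.
Substitute into equation 2 and solve: d = 16.
Then n = 4.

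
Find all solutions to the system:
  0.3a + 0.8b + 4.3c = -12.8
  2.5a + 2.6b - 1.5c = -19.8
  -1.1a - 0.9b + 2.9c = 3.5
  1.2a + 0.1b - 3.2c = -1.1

a = -6, b = -3, c = -2

Row-reduce the augmented matrix:
R1 ← R1 / (3/10).
R2 ← R2 − 5/2·R1.
R3 ← R3 + 11/10·R1.
R4 ← R4 − 6/5·R1.
R2 ← R2 / (-61/15).
R1 ← R1 − 8/3·R2.
R3 ← R3 − 61/30·R2.
R4 ← R4 + 31/10·R2.
Swap R3 and R4.
R3 ← R3 / (2458/305).
R1 ← R1 + 619/61·R3.
R2 ← R2 − 560/61·R3.
R4 reduces to 0 = 0, so the extra equation is consistent.
Reading off the reduced rows gives a = -6, b = -3, c = -2.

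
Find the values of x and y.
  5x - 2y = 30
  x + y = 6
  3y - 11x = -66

x = 6, y = 0

Row-reduce the augmented matrix:
R1 ← R1 / (5).
R2 ← R2 − 1·R1.
R3 ← R3 + 11·R1.
R2 ← R2 / (7/5).
R1 ← R1 + 2/5·R2.
R3 ← R3 + 7/5·R2.
R3 reduces to 0 = 0, so the extra equation is consistent.
Reading off the reduced rows gives x = 6, y = 0.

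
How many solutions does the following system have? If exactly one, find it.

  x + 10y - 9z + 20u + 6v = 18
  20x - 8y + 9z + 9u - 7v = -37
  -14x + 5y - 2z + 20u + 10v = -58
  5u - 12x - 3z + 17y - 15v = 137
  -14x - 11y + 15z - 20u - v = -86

x = 0, y = 2, z = -6, u = -1, v = -6

Row-reduce the augmented matrix:
R2 ← R2 − 20·R1.
R3 ← R3 + 14·R1.
R4 ← R4 + 12·R1.
R5 ← R5 + 14·R1.
R2 ← R2 / (-208).
R1 ← R1 − 10·R2.
R3 ← R3 − 145·R2.
R4 ← R4 − 137·R2.
R5 ← R5 − 129·R2.
R3 ← R3 / (781/208).
R1 ← R1 − 9/104·R3.
R2 ← R2 + 189/208·R3.
R4 ← R4 − 2805/208·R3.
R5 ← R5 − 1293/208·R3.
R4 ← R4 / (-7884/71).
R1 ← R1 − 445/781·R4.
R2 ← R2 − 6652/781·R4.
R3 ← R3 − 5705/781·R4.
R5 ← R5 + 21793/781·R4.
R5 ← R5 / (295549/43362).
R1 ← R1 + 20347/43362·R5.
R2 ← R2 + 35048/21681·R5.
R3 ← R3 + 68891/43362·R5.
R4 ← R4 − 1643/3942·R5.
Reading off the reduced rows gives x = 0, y = 2, z = -6, u = -1, v = -6.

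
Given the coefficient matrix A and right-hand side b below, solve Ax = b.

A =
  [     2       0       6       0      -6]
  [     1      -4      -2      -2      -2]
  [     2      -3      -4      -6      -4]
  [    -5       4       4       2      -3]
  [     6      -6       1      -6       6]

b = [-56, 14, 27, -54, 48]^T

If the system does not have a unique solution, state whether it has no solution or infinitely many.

x_1 = 2, x_2 = -1, x_3 = -6, x_4 = -2, x_5 = 4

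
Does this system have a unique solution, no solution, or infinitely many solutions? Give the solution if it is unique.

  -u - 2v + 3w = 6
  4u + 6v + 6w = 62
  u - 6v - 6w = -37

u = 5, v = 2, w = 5

Row-reduce the augmented matrix:
R1 ← R1 / (-1).
R2 ← R2 − 4·R1.
R3 ← R3 − 1·R1.
R2 ← R2 / (-2).
R1 ← R1 − 2·R2.
R3 ← R3 + 8·R2.
R3 ← R3 / (-75).
R1 ← R1 − 15·R3.
R2 ← R2 + 9·R3.
Reading off the reduced rows gives u = 5, v = 2, w = 5.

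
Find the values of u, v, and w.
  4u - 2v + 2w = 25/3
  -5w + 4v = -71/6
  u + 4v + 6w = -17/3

u = 2/3, v = -7/3, w = 1/2

Row-reduce the augmented matrix:
R1 ← R1 / (4).
R3 ← R3 − 1·R1.
R2 ← R2 / (4).
R1 ← R1 + 1/2·R2.
R3 ← R3 − 9/2·R2.
R3 ← R3 / (89/8).
R1 ← R1 + 1/8·R3.
R2 ← R2 + 5/4·R3.
Reading off the reduced rows gives u = 2/3, v = -7/3, w = 1/2.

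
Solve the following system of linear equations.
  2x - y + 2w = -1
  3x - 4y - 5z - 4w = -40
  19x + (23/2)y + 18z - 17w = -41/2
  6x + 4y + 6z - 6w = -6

no solution

Row-reduce:
R1 ← R1 / (2).
R2 ← R2 − 3·R1.
R3 ← R3 − 19·R1.
R4 ← R4 − 6·R1.
R2 ← R2 / (-5/2).
R1 ← R1 + 1/2·R2.
R3 ← R3 − 21·R2.
R4 ← R4 − 7·R2.
R3 ← R3 / (-24).
R1 ← R1 − 1·R3.
R2 ← R2 − 2·R3.
R4 ← R4 + 8·R3.
Row 4 reduces to 0 = 2/3, a contradiction. The system is inconsistent.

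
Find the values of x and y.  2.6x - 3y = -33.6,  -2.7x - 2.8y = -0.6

x = -6, y = 6

Row-reduce the augmented matrix:
R1 ← R1 / (13/5).
R2 ← R2 + 27/10·R1.
R2 ← R2 / (-769/130).
R1 ← R1 + 15/13·R2.
Reading off the reduced rows gives x = -6, y = 6.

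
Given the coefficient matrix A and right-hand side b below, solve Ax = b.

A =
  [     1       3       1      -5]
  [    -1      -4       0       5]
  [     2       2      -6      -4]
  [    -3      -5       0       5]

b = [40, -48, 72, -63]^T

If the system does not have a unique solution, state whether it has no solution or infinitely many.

x_1 = 6, x_2 = 3, x_3 = -5, x_4 = -6

Row-reduce the augmented matrix:
R2 ← R2 + 1·R1.
R3 ← R3 − 2·R1.
R4 ← R4 + 3·R1.
R2 ← R2 / (-1).
R1 ← R1 − 3·R2.
R3 ← R3 + 4·R2.
R4 ← R4 − 4·R2.
R3 ← R3 / (-12).
R1 ← R1 − 4·R3.
R2 ← R2 + 1·R3.
R4 ← R4 − 7·R3.
R4 ← R4 / (-13/2).
R1 ← R1 + 3·R4.
R2 ← R2 + 1/2·R4.
R3 ← R3 + 1/2·R4.
Reading off the reduced rows gives x_1 = 6, x_2 = 3, x_3 = -5, x_4 = -6.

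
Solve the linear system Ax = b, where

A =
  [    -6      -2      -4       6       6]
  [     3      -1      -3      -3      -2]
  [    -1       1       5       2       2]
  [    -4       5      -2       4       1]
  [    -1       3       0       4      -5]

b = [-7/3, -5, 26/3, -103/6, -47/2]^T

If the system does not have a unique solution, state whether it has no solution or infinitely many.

x_1 = -2, x_2 = -2, x_3 = 7/3, x_4 = -3, x_5 = 3/2

Row-reduce the augmented matrix:
R1 ← R1 / (-6).
R2 ← R2 − 3·R1.
R3 ← R3 + 1·R1.
R4 ← R4 + 4·R1.
R5 ← R5 + 1·R1.
R2 ← R2 / (-2).
R1 ← R1 − 1/3·R2.
R3 ← R3 − 4/3·R2.
R4 ← R4 − 19/3·R2.
R5 ← R5 − 10/3·R2.
R3 ← R3 / (7/3).
R1 ← R1 + 1/6·R3.
R2 ← R2 − 5/2·R3.
R4 ← R4 + 91/6·R3.
R5 ← R5 + 23/3·R3.
R4 ← R4 / (13/2).
R1 ← R1 + 13/14·R4.
R2 ← R2 + 15/14·R4.
R3 ← R3 − 3/7·R4.
R5 ← R5 − 44/7·R4.
R5 ← R5 / (-864/91).
R1 ← R1 − 6/7·R5.
R2 ← R2 + 43/91·R5.
R3 ← R3 + 1/91·R5.
R4 ← R4 − 22/13·R5.
Reading off the reduced rows gives x_1 = -2, x_2 = -2, x_3 = 7/3, x_4 = -3, x_5 = 3/2.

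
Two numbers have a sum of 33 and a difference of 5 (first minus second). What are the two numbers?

Let x = first number, y = second number.
  x + y = 33
  x - y = 5
From equation 1: x = 33 − y.
Substitute into equation 2 and solve: y = 14.
Then x = 19.

first number: 19, second number: 14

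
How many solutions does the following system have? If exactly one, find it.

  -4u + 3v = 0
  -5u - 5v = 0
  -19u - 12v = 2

no solution

Row-reduce:
R1 ← R1 / (-4).
R2 ← R2 + 5·R1.
R3 ← R3 + 19·R1.
R2 ← R2 / (-35/4).
R1 ← R1 + 3/4·R2.
R3 ← R3 + 105/4·R2.
Row 3 reduces to 0 = 2, a contradiction. The system is inconsistent.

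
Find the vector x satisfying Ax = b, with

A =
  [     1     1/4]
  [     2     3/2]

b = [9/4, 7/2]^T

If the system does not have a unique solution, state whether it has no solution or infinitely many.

x_1 = 5/2, x_2 = -1

From equation 1: x_1 = 9/4 − 1/4·x_2.
Substitute into equation 2 and solve: x_2 = -1.
Then x_1 = 5/2.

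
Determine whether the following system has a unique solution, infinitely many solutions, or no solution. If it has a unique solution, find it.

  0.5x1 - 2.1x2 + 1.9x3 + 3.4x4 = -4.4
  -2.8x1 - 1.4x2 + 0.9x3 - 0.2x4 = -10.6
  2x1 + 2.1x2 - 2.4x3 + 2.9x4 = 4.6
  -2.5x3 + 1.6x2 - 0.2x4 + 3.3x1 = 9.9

x1 = 3, x2 = 3, x3 = 2, x4 = -1

Row-reduce the augmented matrix:
R1 ← R1 / (1/2).
R2 ← R2 + 14/5·R1.
R3 ← R3 − 2·R1.
R4 ← R4 − 33/10·R1.
R2 ← R2 / (-329/25).
R1 ← R1 + 21/5·R2.
R3 ← R3 − 21/2·R2.
R4 ← R4 − 773/50·R2.
R3 ← R3 / (-149/188).
R1 ← R1 − 11/94·R3.
R2 ← R2 + 577/658·R3.
R4 ← R4 + 9759/6580·R3.
R4 ← R4 / (-449207/52150).
R1 ← R1 − 1063/745·R4.
R2 ← R2 + 32461/5215·R4.
R3 ← R3 + 4072/745·R4.
Reading off the reduced rows gives x1 = 3, x2 = 3, x3 = 2, x4 = -1.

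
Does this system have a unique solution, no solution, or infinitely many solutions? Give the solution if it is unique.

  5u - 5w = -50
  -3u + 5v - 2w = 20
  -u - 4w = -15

Row-reduce the augmented matrix:
R1 ← R1 / (5).
R2 ← R2 + 3·R1.
R3 ← R3 + 1·R1.
R2 ← R2 / (5).
R3 ← R3 / (-5).
R1 ← R1 + 1·R3.
R2 ← R2 + 1·R3.
Reading off the reduced rows gives u = -5, v = 3, w = 5.

u = -5, v = 3, w = 5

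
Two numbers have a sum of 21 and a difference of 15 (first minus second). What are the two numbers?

first number: 18, second number: 3

Let x = first number, y = second number.
  y + x = 21
  -y + x = 15
Row-reduce the augmented matrix:
R2 ← R2 − 1·R1.
R2 ← R2 / (-2).
R1 ← R1 − 1·R2.
Reading off the reduced rows gives x = 18, y = 3.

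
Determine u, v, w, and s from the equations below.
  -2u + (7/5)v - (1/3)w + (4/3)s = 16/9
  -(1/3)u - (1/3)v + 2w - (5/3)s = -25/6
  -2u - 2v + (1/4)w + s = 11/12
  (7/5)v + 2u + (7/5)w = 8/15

u = 1/2, v = 0, w = -1/3, s = 2

Row-reduce the augmented matrix:
R1 ← R1 / (-2).
R2 ← R2 + 1/3·R1.
R3 ← R3 + 2·R1.
R4 ← R4 − 2·R1.
R2 ← R2 / (-17/30).
R1 ← R1 + 7/10·R2.
R3 ← R3 + 17/5·R2.
R4 ← R4 − 14/5·R2.
R3 ← R3 / (-47/4).
R1 ← R1 + 121/51·R3.
R2 ← R2 + 185/51·R3.
R4 ← R4 − 954/85·R3.
R4 ← R4 / (10016/3995).
R1 ← R1 + 443/799·R4.
R2 ← R2 + 50/799·R4.
R3 ← R3 + 44/47·R4.
Reading off the reduced rows gives u = 1/2, v = 0, w = -1/3, s = 2.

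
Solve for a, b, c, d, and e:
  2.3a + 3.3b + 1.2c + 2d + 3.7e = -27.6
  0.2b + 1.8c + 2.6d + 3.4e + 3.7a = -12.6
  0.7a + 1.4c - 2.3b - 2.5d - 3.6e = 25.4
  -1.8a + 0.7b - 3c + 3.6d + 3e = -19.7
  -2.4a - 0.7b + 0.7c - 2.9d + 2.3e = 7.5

a = -4, b = -5, c = 6, d = 1, e = -3

Row-reduce the augmented matrix:
R1 ← R1 / (23/10).
R2 ← R2 − 37/10·R1.
R3 ← R3 − 7/10·R1.
R4 ← R4 + 9/5·R1.
R5 ← R5 + 12/5·R1.
R2 ← R2 / (-235/46).
R1 ← R1 − 33/23·R2.
R3 ← R3 + 76/23·R2.
R4 ← R4 − 151/46·R2.
R5 ← R5 − 631/230·R2.
R3 ← R3 / (263/235).
R1 ← R1 − 114/235·R3.
R2 ← R2 − 6/235·R3.
R4 ← R4 + 504/235·R3.
R5 ← R5 − 4423/2350·R3.
R4 ← R4 / (-557/1315).
R1 ← R1 − 12299/6575·R4.
R2 ← R2 − 1201/6575·R4.
R3 ← R3 + 6367/2630·R4.
R5 ← R5 − 448661/131500·R4.
R5 ← R5 / (-1798511/557000).
R1 ← R1 + 139449/27850·R5.
R2 ← R2 + 3801/27850·R5.
R3 ← R3 − 73657/11140·R5.
R4 ← R4 − 4307/1114·R5.
Reading off the reduced rows gives a = -4, b = -5, c = 6, d = 1, e = -3.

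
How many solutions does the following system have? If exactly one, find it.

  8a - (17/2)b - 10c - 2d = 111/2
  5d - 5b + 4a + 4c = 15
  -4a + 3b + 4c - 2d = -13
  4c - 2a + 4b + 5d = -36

Row-reduce:
R1 ← R1 / (8).
R2 ← R2 − 4·R1.
R3 ← R3 + 4·R1.
R4 ← R4 + 2·R1.
R2 ← R2 / (-3/4).
R1 ← R1 + 17/16·R2.
R3 ← R3 + 5/4·R2.
R4 ← R4 − 15/8·R2.
R3 ← R3 / (-16).
R1 ← R1 + 14·R3.
R2 ← R2 + 12·R3.
R4 ← R4 − 24·R3.
Rank is 3 with 4 unknowns, leaving d free.

infinitely many solutions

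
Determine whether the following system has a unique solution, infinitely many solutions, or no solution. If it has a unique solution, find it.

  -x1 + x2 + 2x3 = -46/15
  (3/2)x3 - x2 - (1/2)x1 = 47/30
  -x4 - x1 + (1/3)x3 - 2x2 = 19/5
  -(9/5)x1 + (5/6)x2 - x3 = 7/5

Row-reduce the augmented matrix:
R1 ← R1 / (-1).
R2 ← R2 + 1/2·R1.
R3 ← R3 + 1·R1.
R4 ← R4 + 9/5·R1.
R2 ← R2 / (-3/2).
R1 ← R1 + 1·R2.
R3 ← R3 + 3·R2.
R4 ← R4 + 29/30·R2.
R3 ← R3 / (-8/3).
R1 ← R1 + 7/3·R3.
R2 ← R2 + 1/3·R3.
R4 ← R4 + 443/90·R3.
R4 ← R4 / (443/240).
R1 ← R1 − 7/8·R4.
R2 ← R2 − 1/8·R4.
R3 ← R3 − 3/8·R4.
Reading off the reduced rows gives x1 = -4/3, x2 = -12/5, x3 = -1, x4 = 2.

x1 = -4/3, x2 = -12/5, x3 = -1, x4 = 2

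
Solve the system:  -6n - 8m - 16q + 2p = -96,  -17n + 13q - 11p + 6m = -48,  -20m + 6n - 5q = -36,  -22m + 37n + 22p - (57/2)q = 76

no solution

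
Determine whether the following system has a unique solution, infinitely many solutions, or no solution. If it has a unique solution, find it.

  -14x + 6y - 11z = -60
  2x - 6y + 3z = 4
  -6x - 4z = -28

infinitely many solutions

Row-reduce:
R1 ← R1 / (-14).
R2 ← R2 − 2·R1.
R3 ← R3 + 6·R1.
R2 ← R2 / (-36/7).
R1 ← R1 + 3/7·R2.
R3 ← R3 + 18/7·R2.
Rank is 2 with 3 unknowns, leaving z free.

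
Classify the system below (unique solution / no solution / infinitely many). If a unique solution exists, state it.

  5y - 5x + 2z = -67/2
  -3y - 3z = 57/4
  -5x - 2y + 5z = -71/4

x = 3, y = -3, z = -7/4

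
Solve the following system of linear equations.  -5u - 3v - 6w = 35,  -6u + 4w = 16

Row-reduce:
R1 ← R1 / (-5).
R2 ← R2 + 6·R1.
R2 ← R2 / (18/5).
R1 ← R1 − 3/5·R2.
Rank is 2 with 3 unknowns, leaving w free.

infinitely many solutions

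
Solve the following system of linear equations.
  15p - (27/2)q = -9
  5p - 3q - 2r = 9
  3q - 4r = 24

infinitely many solutions

Row-reduce:
R1 ← R1 / (15).
R2 ← R2 − 5·R1.
R2 ← R2 / (3/2).
R1 ← R1 + 9/10·R2.
R3 ← R3 − 3·R2.
Rank is 2 with 3 unknowns, leaving r free.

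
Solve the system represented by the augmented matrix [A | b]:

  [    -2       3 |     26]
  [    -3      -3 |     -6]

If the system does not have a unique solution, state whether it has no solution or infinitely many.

x_1 = -4, x_2 = 6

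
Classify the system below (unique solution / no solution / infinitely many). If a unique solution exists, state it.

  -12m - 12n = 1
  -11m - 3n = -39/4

Row-reduce the augmented matrix:
R1 ← R1 / (-12).
R2 ← R2 + 11·R1.
R2 ← R2 / (8).
R1 ← R1 − 1·R2.
Reading off the reduced rows gives m = 5/4, n = -4/3.

m = 5/4, n = -4/3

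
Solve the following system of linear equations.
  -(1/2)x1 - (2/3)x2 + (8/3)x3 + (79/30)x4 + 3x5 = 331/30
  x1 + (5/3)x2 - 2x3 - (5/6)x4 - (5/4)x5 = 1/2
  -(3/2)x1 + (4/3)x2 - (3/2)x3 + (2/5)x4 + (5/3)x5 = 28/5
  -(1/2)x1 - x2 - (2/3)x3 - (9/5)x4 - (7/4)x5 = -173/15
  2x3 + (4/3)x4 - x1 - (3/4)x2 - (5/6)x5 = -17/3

infinitely many solutions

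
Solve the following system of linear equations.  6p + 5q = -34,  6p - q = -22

Row-reduce the augmented matrix:
R1 ← R1 / (6).
R2 ← R2 − 6·R1.
R2 ← R2 / (-6).
R1 ← R1 − 5/6·R2.
Reading off the reduced rows gives p = -4, q = -2.

p = -4, q = -2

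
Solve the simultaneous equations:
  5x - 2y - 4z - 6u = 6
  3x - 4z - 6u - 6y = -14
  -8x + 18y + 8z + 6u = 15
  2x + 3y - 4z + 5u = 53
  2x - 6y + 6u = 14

no solution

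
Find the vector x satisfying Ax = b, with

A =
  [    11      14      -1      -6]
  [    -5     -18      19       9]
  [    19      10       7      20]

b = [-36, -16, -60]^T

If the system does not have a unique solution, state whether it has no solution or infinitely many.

Row-reduce:
R1 ← R1 / (11).
R2 ← R2 + 5·R1.
R3 ← R3 − 19·R1.
R2 ← R2 / (-128/11).
R1 ← R1 − 14/11·R2.
R3 ← R3 + 156/11·R2.
R3 ← R3 / (-111/8).
R1 ← R1 − 31/16·R3.
R2 ← R2 + 51/32·R3.
Rank is 3 with 4 unknowns, leaving x_4 free.

infinitely many solutions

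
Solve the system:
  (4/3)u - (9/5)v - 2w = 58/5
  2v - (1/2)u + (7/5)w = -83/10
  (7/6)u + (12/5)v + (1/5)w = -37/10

Row-reduce:
R1 ← R1 / (4/3).
R2 ← R2 + 1/2·R1.
R3 ← R3 − 7/6·R1.
R2 ← R2 / (53/40).
R1 ← R1 + 27/20·R2.
R3 ← R3 − 159/40·R2.
Row 3 reduces to 0 = -2, a contradiction. The system is inconsistent.

no solution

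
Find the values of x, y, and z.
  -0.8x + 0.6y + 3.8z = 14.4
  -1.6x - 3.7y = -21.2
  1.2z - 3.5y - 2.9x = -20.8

Row-reduce the augmented matrix:
R1 ← R1 / (-4/5).
R2 ← R2 + 8/5·R1.
R3 ← R3 + 29/10·R1.
R2 ← R2 / (-49/10).
R1 ← R1 + 3/4·R2.
R3 ← R3 + 227/40·R2.
R3 ← R3 / (-1479/392).
R1 ← R1 + 703/196·R3.
R2 ← R2 − 76/49·R3.
Reading off the reduced rows gives x = 4, y = 4, z = 4.

x = 4, y = 4, z = 4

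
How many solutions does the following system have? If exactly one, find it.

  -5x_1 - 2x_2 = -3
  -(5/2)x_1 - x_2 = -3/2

Row-reduce:
R1 ← R1 / (-5).
R2 ← R2 + 5/2·R1.
Rank is 1 with 2 unknowns, leaving x_2 free.

infinitely many solutions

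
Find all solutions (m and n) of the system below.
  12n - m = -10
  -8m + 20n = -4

m = -2, n = -1

From equation 1: m = 10 + 12·n.
Substitute into equation 2 and solve: n = -1.
Then m = -2.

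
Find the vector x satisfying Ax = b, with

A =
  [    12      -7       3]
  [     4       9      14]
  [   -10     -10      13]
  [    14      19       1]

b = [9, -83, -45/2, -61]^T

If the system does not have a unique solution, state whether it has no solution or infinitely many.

no solution

Row-reduce:
R1 ← R1 / (12).
R2 ← R2 − 4·R1.
R3 ← R3 + 10·R1.
R4 ← R4 − 14·R1.
R2 ← R2 / (34/3).
R1 ← R1 + 7/12·R2.
R3 ← R3 + 95/6·R2.
R4 ← R4 − 163/6·R2.
R3 ← R3 / (2289/68).
R1 ← R1 − 125/136·R3.
R2 ← R2 − 39/34·R3.
R4 ← R4 + 2289/68·R3.
Row 4 reduces to 0 = -1/2, a contradiction. The system is inconsistent.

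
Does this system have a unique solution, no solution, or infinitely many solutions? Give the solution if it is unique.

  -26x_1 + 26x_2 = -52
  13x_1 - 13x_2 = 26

infinitely many solutions

Row-reduce:
R1 ← R1 / (-26).
R2 ← R2 − 13·R1.
Rank is 1 with 2 unknowns, leaving x_2 free.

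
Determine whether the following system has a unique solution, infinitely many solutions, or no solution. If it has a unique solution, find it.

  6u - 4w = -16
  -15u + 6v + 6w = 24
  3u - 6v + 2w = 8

infinitely many solutions

Row-reduce:
R1 ← R1 / (6).
R2 ← R2 + 15·R1.
R3 ← R3 − 3·R1.
R2 ← R2 / (6).
R3 ← R3 + 6·R2.
Rank is 2 with 3 unknowns, leaving w free.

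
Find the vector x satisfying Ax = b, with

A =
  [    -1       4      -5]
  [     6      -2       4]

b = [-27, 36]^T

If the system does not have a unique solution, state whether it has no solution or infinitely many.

infinitely many solutions

Row-reduce:
R1 ← R1 / (-1).
R2 ← R2 − 6·R1.
R2 ← R2 / (22).
R1 ← R1 + 4·R2.
Rank is 2 with 3 unknowns, leaving x_3 free.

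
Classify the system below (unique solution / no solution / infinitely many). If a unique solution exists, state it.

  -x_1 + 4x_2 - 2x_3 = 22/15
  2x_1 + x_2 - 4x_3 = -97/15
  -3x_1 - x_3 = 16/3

Row-reduce the augmented matrix:
R1 ← R1 / (-1).
R2 ← R2 − 2·R1.
R3 ← R3 + 3·R1.
R2 ← R2 / (9).
R1 ← R1 + 4·R2.
R3 ← R3 + 12·R2.
R3 ← R3 / (-17/3).
R1 ← R1 + 14/9·R3.
R2 ← R2 + 8/9·R3.
Reading off the reduced rows gives x_1 = -2, x_2 = 1/5, x_3 = 2/3.

x_1 = -2, x_2 = 1/5, x_3 = 2/3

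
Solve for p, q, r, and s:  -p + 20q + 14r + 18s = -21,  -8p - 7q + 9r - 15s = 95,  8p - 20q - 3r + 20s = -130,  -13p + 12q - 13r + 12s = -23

Row-reduce the augmented matrix:
R1 ← R1 / (-1).
R2 ← R2 + 8·R1.
R3 ← R3 − 8·R1.
R4 ← R4 + 13·R1.
R2 ← R2 / (-167).
R1 ← R1 + 20·R2.
R3 ← R3 − 140·R2.
R4 ← R4 + 248·R2.
R3 ← R3 / (3783/167).
R1 ← R1 + 278/167·R3.
R2 ← R2 − 103/167·R3.
R4 ← R4 + 7021/167·R3.
R4 ← R4 / (269006/3783).
R1 ← R1 − 12478/3783·R4.
R2 ← R2 − 439/3783·R4.
R3 ← R3 − 5128/3783·R4.
Reading off the reduced rows gives p = -3, q = 1, r = 2, s = -4.

p = -3, q = 1, r = 2, s = -4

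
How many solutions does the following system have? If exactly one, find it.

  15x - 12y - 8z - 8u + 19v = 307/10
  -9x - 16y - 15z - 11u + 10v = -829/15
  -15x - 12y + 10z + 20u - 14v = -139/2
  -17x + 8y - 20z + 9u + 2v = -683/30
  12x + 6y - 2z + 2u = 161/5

Row-reduce the augmented matrix:
R1 ← R1 / (15).
R2 ← R2 + 9·R1.
R3 ← R3 + 15·R1.
R4 ← R4 + 17·R1.
R5 ← R5 − 12·R1.
R2 ← R2 / (-116/5).
R1 ← R1 + 4/5·R2.
R3 ← R3 + 24·R2.
R4 ← R4 + 28/5·R2.
R5 ← R5 − 78/5·R2.
R3 ← R3 / (652/29).
R1 ← R1 − 13/87·R3.
R2 ← R2 − 99/116·R3.
R4 ← R4 + 2113/87·R3.
R5 ← R5 + 517/58·R3.
R4 ← R4 / (33611/978).
R1 ← R1 + 173/978·R4.
R2 ← R2 + 515/1304·R4.
R3 ← R3 − 411/326·R4.
R5 ← R5 − 5877/652·R4.
R5 ← R5 / (-53543/7076).
R1 ← R1 − 2271/3538·R5.
R2 ← R2 + 3871/14152·R5.
R3 ← R3 + 1339/1769·R5.
R4 ← R4 + 15/3538·R5.
Reading off the reduced rows gives x = 3/2, y = 8/3, z = 3/2, u = 3/5, v = 3.

x = 3/2, y = 8/3, z = 3/2, u = 3/5, v = 3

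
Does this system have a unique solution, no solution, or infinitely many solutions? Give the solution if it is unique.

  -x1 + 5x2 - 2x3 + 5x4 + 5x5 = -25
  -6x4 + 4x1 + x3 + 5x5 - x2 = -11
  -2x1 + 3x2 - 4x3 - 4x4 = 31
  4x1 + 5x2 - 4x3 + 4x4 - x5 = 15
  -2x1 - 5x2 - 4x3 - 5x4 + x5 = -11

Row-reduce the augmented matrix:
R1 ← R1 / (-1).
R2 ← R2 − 4·R1.
R3 ← R3 + 2·R1.
R4 ← R4 − 4·R1.
R5 ← R5 + 2·R1.
R2 ← R2 / (19).
R1 ← R1 + 5·R2.
R3 ← R3 + 7·R2.
R4 ← R4 − 25·R2.
R5 ← R5 + 15·R2.
R3 ← R3 / (-49/19).
R1 ← R1 − 3/19·R3.
R2 ← R2 + 7/19·R3.
R4 ← R4 + 53/19·R3.
R5 ← R5 + 105/19·R3.
R4 ← R4 / (106/7).
R1 ← R1 + 13/7·R4.
R2 ← R2 − 2·R4.
R3 ← R3 − 24/7·R4.
R5 ← R5 − 15·R4.
R5 ← R5 / (18807/742).
R1 ← R1 + 51/742·R5.
R2 ← R2 − 167/53·R5.
R3 ← R3 − 1209/371·R5.
R4 ← R4 + 639/742·R5.
Reading off the reduced rows gives x1 = 0, x2 = 5, x3 = 0, x4 = -4, x5 = -6.

x1 = 0, x2 = 5, x3 = 0, x4 = -4, x5 = -6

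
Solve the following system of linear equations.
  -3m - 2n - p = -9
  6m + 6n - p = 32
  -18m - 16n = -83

Row-reduce:
R1 ← R1 / (-3).
R2 ← R2 − 6·R1.
R3 ← R3 + 18·R1.
R2 ← R2 / (2).
R1 ← R1 − 2/3·R2.
R3 ← R3 + 4·R2.
Row 3 reduces to 0 = -1, a contradiction. The system is inconsistent.

no solution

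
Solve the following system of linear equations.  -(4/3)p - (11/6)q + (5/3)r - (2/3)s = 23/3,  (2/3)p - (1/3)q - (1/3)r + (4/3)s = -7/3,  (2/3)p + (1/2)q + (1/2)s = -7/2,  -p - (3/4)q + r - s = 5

Row-reduce:
R1 ← R1 / (-4/3).
R2 ← R2 − 2/3·R1.
R3 ← R3 − 2/3·R1.
R4 ← R4 + 1·R1.
R2 ← R2 / (-5/4).
R1 ← R1 − 11/8·R2.
R3 ← R3 + 5/12·R2.
R4 ← R4 − 5/8·R2.
R3 ← R3 / (2/3).
R1 ← R1 + 7/10·R3.
R2 ← R2 + 2/5·R3.
Rank is 3 with 4 unknowns, leaving s free.

infinitely many solutions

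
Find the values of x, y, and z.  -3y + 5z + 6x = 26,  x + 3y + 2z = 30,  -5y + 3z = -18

x = 4, y = 6, z = 4

Row-reduce the augmented matrix:
R1 ← R1 / (6).
R2 ← R2 − 1·R1.
R2 ← R2 / (7/2).
R1 ← R1 + 1/2·R2.
R3 ← R3 + 5·R2.
R3 ← R3 / (14/3).
R1 ← R1 − 1·R3.
R2 ← R2 − 1/3·R3.
Reading off the reduced rows gives x = 4, y = 6, z = 4.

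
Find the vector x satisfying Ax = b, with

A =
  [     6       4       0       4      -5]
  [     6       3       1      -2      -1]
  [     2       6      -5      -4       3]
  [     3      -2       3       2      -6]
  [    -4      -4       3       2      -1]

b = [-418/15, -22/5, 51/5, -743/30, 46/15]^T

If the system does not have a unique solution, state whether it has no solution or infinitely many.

x_1 = -5/2, x_2 = 7/3, x_3 = 3, x_4 = -9/5, x_5 = 3

Row-reduce the augmented matrix:
R1 ← R1 / (6).
R2 ← R2 − 6·R1.
R3 ← R3 − 2·R1.
R4 ← R4 − 3·R1.
R5 ← R5 + 4·R1.
R2 ← R2 / (-1).
R1 ← R1 − 2/3·R2.
R3 ← R3 − 14/3·R2.
R4 ← R4 + 4·R2.
R5 ← R5 + 4/3·R2.
R3 ← R3 / (-1/3).
R1 ← R1 − 2/3·R3.
R2 ← R2 + 1·R3.
R4 ← R4 + 1·R3.
R5 ← R5 − 5/3·R3.
R4 ← R4 / (124).
R1 ← R1 + 70·R4.
R2 ← R2 − 106·R4.
R3 ← R3 − 100·R4.
R5 ← R5 + 154·R4.
R5 ← R5 / (-515/124).
R1 ← R1 + 251/124·R5.
R2 ← R2 − 311/124·R5.
R3 ← R3 − 135/62·R5.
R4 ← R4 + 179/248·R5.
Reading off the reduced rows gives x_1 = -5/2, x_2 = 7/3, x_3 = 3, x_4 = -9/5, x_5 = 3.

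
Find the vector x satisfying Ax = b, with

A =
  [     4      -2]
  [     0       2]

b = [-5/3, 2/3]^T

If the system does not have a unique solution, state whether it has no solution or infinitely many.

x_1 = -1/4, x_2 = 1/3

Row-reduce the augmented matrix:
R1 ← R1 / (4).
R2 ← R2 / (2).
R1 ← R1 + 1/2·R2.
Reading off the reduced rows gives x_1 = -1/4, x_2 = 1/3.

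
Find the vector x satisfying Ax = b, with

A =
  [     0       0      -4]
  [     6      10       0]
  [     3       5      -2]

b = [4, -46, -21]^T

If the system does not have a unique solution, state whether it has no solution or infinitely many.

infinitely many solutions

Row-reduce:
Swap R1 and R2.
R1 ← R1 / (6).
R3 ← R3 − 3·R1.
R2 ← R2 / (-4).
R3 ← R3 + 2·R2.
Rank is 2 with 3 unknowns, leaving x_2 free.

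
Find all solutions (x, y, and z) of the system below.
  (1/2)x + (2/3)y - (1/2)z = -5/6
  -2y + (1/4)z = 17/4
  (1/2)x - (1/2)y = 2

Row-reduce the augmented matrix:
R1 ← R1 / (1/2).
R3 ← R3 − 1/2·R1.
R2 ← R2 / (-2).
R1 ← R1 − 4/3·R2.
R3 ← R3 + 7/6·R2.
R3 ← R3 / (17/48).
R1 ← R1 + 5/6·R3.
R2 ← R2 + 1/8·R3.
Reading off the reduced rows gives x = 2, y = -2, z = 1.

x = 2, y = -2, z = 1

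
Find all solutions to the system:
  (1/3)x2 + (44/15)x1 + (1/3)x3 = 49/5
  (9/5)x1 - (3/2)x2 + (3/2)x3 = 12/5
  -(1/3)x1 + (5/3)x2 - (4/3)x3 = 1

Row-reduce:
R1 ← R1 / (44/15).
R2 ← R2 − 9/5·R1.
R3 ← R3 + 1/3·R1.
R2 ← R2 / (-75/44).
R1 ← R1 − 5/44·R2.
R3 ← R3 − 75/44·R2.
Row 3 reduces to 0 = -3/2, a contradiction. The system is inconsistent.

no solution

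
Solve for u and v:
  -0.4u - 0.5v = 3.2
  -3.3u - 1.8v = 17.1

u = -3, v = -4

Row-reduce the augmented matrix:
R1 ← R1 / (-2/5).
R2 ← R2 + 33/10·R1.
R2 ← R2 / (93/40).
R1 ← R1 − 5/4·R2.
Reading off the reduced rows gives u = -3, v = -4.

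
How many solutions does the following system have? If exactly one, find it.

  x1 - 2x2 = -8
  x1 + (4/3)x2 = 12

x1 = 4, x2 = 6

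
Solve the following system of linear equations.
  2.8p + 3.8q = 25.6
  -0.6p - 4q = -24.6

Row-reduce the augmented matrix:
R1 ← R1 / (14/5).
R2 ← R2 + 3/5·R1.
R2 ← R2 / (-223/70).
R1 ← R1 − 19/14·R2.
Reading off the reduced rows gives p = 1, q = 6.

p = 1, q = 6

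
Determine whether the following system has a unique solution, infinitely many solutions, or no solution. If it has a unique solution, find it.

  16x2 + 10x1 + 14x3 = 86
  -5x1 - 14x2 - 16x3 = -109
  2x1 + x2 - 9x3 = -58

Row-reduce the augmented matrix:
R1 ← R1 / (10).
R2 ← R2 + 5·R1.
R3 ← R3 − 2·R1.
R2 ← R2 / (-6).
R1 ← R1 − 8/5·R2.
R3 ← R3 + 11/5·R2.
R3 ← R3 / (-17/2).
R1 ← R1 + 1·R3.
R2 ← R2 − 3/2·R3.
Reading off the reduced rows gives x1 = -3, x2 = 2, x3 = 6.

x1 = -3, x2 = 2, x3 = 6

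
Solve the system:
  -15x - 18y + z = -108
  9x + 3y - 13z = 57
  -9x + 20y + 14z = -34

x = 6, y = 1, z = 0

Row-reduce the augmented matrix:
R1 ← R1 / (-15).
R2 ← R2 − 9·R1.
R3 ← R3 + 9·R1.
R2 ← R2 / (-39/5).
R1 ← R1 − 6/5·R2.
R3 ← R3 − 154/5·R2.
R3 ← R3 / (-1387/39).
R1 ← R1 + 77/39·R3.
R2 ← R2 − 62/39·R3.
Reading off the reduced rows gives x = 6, y = 1, z = 0.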